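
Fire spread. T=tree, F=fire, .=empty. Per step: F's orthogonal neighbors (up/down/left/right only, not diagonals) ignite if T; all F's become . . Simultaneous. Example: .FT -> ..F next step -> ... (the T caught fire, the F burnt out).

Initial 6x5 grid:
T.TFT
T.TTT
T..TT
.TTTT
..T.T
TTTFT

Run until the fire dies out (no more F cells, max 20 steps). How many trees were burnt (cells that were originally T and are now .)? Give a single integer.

Step 1: +5 fires, +2 burnt (F count now 5)
Step 2: +6 fires, +5 burnt (F count now 6)
Step 3: +5 fires, +6 burnt (F count now 5)
Step 4: +1 fires, +5 burnt (F count now 1)
Step 5: +0 fires, +1 burnt (F count now 0)
Fire out after step 5
Initially T: 20, now '.': 27
Total burnt (originally-T cells now '.'): 17

Answer: 17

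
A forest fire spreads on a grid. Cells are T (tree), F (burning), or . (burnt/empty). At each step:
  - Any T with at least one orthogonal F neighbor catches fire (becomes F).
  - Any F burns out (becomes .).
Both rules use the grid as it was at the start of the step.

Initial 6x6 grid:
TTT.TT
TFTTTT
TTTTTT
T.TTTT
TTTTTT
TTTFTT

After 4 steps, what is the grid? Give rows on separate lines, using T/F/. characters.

Step 1: 7 trees catch fire, 2 burn out
  TFT.TT
  F.FTTT
  TFTTTT
  T.TTTT
  TTTFTT
  TTF.FT
Step 2: 10 trees catch fire, 7 burn out
  F.F.TT
  ...FTT
  F.FTTT
  T.TFTT
  TTF.FT
  TF...F
Step 3: 8 trees catch fire, 10 burn out
  ....TT
  ....FT
  ...FTT
  F.F.FT
  TF...F
  F.....
Step 4: 5 trees catch fire, 8 burn out
  ....FT
  .....F
  ....FT
  .....F
  F.....
  ......

....FT
.....F
....FT
.....F
F.....
......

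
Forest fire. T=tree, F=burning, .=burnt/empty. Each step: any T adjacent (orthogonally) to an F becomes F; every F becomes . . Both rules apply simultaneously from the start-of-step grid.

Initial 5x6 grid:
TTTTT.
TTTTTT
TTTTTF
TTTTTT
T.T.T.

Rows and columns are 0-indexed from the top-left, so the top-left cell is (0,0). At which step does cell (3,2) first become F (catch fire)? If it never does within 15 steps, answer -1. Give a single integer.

Step 1: cell (3,2)='T' (+3 fires, +1 burnt)
Step 2: cell (3,2)='T' (+3 fires, +3 burnt)
Step 3: cell (3,2)='T' (+5 fires, +3 burnt)
Step 4: cell (3,2)='F' (+4 fires, +5 burnt)
  -> target ignites at step 4
Step 5: cell (3,2)='.' (+5 fires, +4 burnt)
Step 6: cell (3,2)='.' (+3 fires, +5 burnt)
Step 7: cell (3,2)='.' (+2 fires, +3 burnt)
Step 8: cell (3,2)='.' (+0 fires, +2 burnt)
  fire out at step 8

4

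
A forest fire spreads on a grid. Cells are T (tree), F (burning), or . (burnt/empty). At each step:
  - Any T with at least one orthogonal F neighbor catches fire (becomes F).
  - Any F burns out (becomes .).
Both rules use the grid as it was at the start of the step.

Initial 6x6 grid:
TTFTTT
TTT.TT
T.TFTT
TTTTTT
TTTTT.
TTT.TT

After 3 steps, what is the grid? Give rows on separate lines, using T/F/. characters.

Step 1: 6 trees catch fire, 2 burn out
  TF.FTT
  TTF.TT
  T.F.FT
  TTTFTT
  TTTTT.
  TTT.TT
Step 2: 8 trees catch fire, 6 burn out
  F...FT
  TF..FT
  T....F
  TTF.FT
  TTTFT.
  TTT.TT
Step 3: 7 trees catch fire, 8 burn out
  .....F
  F....F
  T.....
  TF...F
  TTF.F.
  TTT.TT

.....F
F....F
T.....
TF...F
TTF.F.
TTT.TT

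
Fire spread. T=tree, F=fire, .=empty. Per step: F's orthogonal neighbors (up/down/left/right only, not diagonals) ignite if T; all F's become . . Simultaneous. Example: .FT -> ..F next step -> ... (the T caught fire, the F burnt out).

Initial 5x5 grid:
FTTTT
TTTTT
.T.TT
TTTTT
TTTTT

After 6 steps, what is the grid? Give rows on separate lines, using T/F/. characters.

Step 1: 2 trees catch fire, 1 burn out
  .FTTT
  FTTTT
  .T.TT
  TTTTT
  TTTTT
Step 2: 2 trees catch fire, 2 burn out
  ..FTT
  .FTTT
  .T.TT
  TTTTT
  TTTTT
Step 3: 3 trees catch fire, 2 burn out
  ...FT
  ..FTT
  .F.TT
  TTTTT
  TTTTT
Step 4: 3 trees catch fire, 3 burn out
  ....F
  ...FT
  ...TT
  TFTTT
  TTTTT
Step 5: 5 trees catch fire, 3 burn out
  .....
  ....F
  ...FT
  F.FTT
  TFTTT
Step 6: 4 trees catch fire, 5 burn out
  .....
  .....
  ....F
  ...FT
  F.FTT

.....
.....
....F
...FT
F.FTT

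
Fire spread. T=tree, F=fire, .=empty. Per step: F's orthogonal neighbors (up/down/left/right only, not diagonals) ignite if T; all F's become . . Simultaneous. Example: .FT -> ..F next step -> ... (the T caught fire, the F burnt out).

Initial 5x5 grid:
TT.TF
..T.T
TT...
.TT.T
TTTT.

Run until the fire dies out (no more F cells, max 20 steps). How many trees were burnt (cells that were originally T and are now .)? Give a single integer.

Step 1: +2 fires, +1 burnt (F count now 2)
Step 2: +0 fires, +2 burnt (F count now 0)
Fire out after step 2
Initially T: 14, now '.': 13
Total burnt (originally-T cells now '.'): 2

Answer: 2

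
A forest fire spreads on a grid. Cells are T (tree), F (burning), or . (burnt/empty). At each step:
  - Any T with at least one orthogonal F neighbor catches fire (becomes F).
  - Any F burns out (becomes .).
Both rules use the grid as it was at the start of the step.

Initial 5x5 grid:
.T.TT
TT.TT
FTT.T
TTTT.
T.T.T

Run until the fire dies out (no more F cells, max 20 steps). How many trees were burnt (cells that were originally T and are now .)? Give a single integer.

Answer: 11

Derivation:
Step 1: +3 fires, +1 burnt (F count now 3)
Step 2: +4 fires, +3 burnt (F count now 4)
Step 3: +2 fires, +4 burnt (F count now 2)
Step 4: +2 fires, +2 burnt (F count now 2)
Step 5: +0 fires, +2 burnt (F count now 0)
Fire out after step 5
Initially T: 17, now '.': 19
Total burnt (originally-T cells now '.'): 11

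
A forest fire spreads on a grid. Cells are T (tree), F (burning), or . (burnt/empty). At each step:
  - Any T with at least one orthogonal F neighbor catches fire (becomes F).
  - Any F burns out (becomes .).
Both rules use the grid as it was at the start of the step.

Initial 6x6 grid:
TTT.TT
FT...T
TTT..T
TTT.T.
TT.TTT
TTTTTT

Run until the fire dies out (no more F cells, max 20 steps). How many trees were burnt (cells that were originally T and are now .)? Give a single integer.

Step 1: +3 fires, +1 burnt (F count now 3)
Step 2: +3 fires, +3 burnt (F count now 3)
Step 3: +4 fires, +3 burnt (F count now 4)
Step 4: +3 fires, +4 burnt (F count now 3)
Step 5: +1 fires, +3 burnt (F count now 1)
Step 6: +1 fires, +1 burnt (F count now 1)
Step 7: +1 fires, +1 burnt (F count now 1)
Step 8: +2 fires, +1 burnt (F count now 2)
Step 9: +2 fires, +2 burnt (F count now 2)
Step 10: +2 fires, +2 burnt (F count now 2)
Step 11: +0 fires, +2 burnt (F count now 0)
Fire out after step 11
Initially T: 26, now '.': 32
Total burnt (originally-T cells now '.'): 22

Answer: 22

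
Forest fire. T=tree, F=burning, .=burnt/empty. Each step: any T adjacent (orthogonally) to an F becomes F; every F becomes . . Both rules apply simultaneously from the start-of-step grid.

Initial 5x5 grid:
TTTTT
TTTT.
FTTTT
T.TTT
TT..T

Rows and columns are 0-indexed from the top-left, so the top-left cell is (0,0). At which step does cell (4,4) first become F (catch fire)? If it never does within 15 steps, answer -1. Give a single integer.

Step 1: cell (4,4)='T' (+3 fires, +1 burnt)
Step 2: cell (4,4)='T' (+4 fires, +3 burnt)
Step 3: cell (4,4)='T' (+5 fires, +4 burnt)
Step 4: cell (4,4)='T' (+4 fires, +5 burnt)
Step 5: cell (4,4)='T' (+2 fires, +4 burnt)
Step 6: cell (4,4)='F' (+2 fires, +2 burnt)
  -> target ignites at step 6
Step 7: cell (4,4)='.' (+0 fires, +2 burnt)
  fire out at step 7

6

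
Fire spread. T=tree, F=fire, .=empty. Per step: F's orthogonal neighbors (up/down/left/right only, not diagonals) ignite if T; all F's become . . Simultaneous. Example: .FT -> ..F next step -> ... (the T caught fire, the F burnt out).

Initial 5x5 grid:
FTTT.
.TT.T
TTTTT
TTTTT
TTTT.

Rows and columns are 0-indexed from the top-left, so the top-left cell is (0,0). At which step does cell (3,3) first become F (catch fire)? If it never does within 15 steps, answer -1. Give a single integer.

Step 1: cell (3,3)='T' (+1 fires, +1 burnt)
Step 2: cell (3,3)='T' (+2 fires, +1 burnt)
Step 3: cell (3,3)='T' (+3 fires, +2 burnt)
Step 4: cell (3,3)='T' (+3 fires, +3 burnt)
Step 5: cell (3,3)='T' (+4 fires, +3 burnt)
Step 6: cell (3,3)='F' (+4 fires, +4 burnt)
  -> target ignites at step 6
Step 7: cell (3,3)='.' (+3 fires, +4 burnt)
Step 8: cell (3,3)='.' (+0 fires, +3 burnt)
  fire out at step 8

6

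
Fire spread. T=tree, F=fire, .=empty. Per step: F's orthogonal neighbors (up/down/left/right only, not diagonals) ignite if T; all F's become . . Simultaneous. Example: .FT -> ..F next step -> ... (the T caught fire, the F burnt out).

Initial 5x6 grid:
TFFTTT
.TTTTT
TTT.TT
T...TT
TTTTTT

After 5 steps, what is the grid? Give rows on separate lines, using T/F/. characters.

Step 1: 4 trees catch fire, 2 burn out
  F..FTT
  .FFTTT
  TTT.TT
  T...TT
  TTTTTT
Step 2: 4 trees catch fire, 4 burn out
  ....FT
  ...FTT
  TFF.TT
  T...TT
  TTTTTT
Step 3: 3 trees catch fire, 4 burn out
  .....F
  ....FT
  F...TT
  T...TT
  TTTTTT
Step 4: 3 trees catch fire, 3 burn out
  ......
  .....F
  ....FT
  F...TT
  TTTTTT
Step 5: 3 trees catch fire, 3 burn out
  ......
  ......
  .....F
  ....FT
  FTTTTT

......
......
.....F
....FT
FTTTTT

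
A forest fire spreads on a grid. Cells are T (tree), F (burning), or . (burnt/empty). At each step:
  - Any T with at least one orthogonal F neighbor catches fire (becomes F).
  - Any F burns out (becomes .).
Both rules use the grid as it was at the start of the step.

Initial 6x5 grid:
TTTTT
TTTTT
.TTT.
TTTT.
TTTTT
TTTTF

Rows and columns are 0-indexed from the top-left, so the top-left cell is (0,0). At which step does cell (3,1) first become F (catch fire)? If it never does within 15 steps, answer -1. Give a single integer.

Step 1: cell (3,1)='T' (+2 fires, +1 burnt)
Step 2: cell (3,1)='T' (+2 fires, +2 burnt)
Step 3: cell (3,1)='T' (+3 fires, +2 burnt)
Step 4: cell (3,1)='T' (+4 fires, +3 burnt)
Step 5: cell (3,1)='F' (+4 fires, +4 burnt)
  -> target ignites at step 5
Step 6: cell (3,1)='.' (+5 fires, +4 burnt)
Step 7: cell (3,1)='.' (+3 fires, +5 burnt)
Step 8: cell (3,1)='.' (+2 fires, +3 burnt)
Step 9: cell (3,1)='.' (+1 fires, +2 burnt)
Step 10: cell (3,1)='.' (+0 fires, +1 burnt)
  fire out at step 10

5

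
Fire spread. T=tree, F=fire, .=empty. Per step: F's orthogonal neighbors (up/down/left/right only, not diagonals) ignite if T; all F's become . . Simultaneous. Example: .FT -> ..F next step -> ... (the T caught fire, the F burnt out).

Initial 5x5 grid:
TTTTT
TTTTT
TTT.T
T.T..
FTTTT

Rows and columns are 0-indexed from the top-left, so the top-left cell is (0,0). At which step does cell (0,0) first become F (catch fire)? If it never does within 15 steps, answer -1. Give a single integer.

Step 1: cell (0,0)='T' (+2 fires, +1 burnt)
Step 2: cell (0,0)='T' (+2 fires, +2 burnt)
Step 3: cell (0,0)='T' (+4 fires, +2 burnt)
Step 4: cell (0,0)='F' (+4 fires, +4 burnt)
  -> target ignites at step 4
Step 5: cell (0,0)='.' (+2 fires, +4 burnt)
Step 6: cell (0,0)='.' (+2 fires, +2 burnt)
Step 7: cell (0,0)='.' (+2 fires, +2 burnt)
Step 8: cell (0,0)='.' (+2 fires, +2 burnt)
Step 9: cell (0,0)='.' (+0 fires, +2 burnt)
  fire out at step 9

4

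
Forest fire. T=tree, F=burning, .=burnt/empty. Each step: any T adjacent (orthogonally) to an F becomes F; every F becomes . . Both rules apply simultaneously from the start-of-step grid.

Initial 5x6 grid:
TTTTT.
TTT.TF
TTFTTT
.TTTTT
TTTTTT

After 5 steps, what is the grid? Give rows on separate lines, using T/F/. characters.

Step 1: 6 trees catch fire, 2 burn out
  TTTTT.
  TTF.F.
  TF.FTF
  .TFTTT
  TTTTTT
Step 2: 9 trees catch fire, 6 burn out
  TTFTF.
  TF....
  F...F.
  .F.FTF
  TTFTTT
Step 3: 7 trees catch fire, 9 burn out
  TF.F..
  F.....
  ......
  ....F.
  TF.FTF
Step 4: 3 trees catch fire, 7 burn out
  F.....
  ......
  ......
  ......
  F...F.
Step 5: 0 trees catch fire, 3 burn out
  ......
  ......
  ......
  ......
  ......

......
......
......
......
......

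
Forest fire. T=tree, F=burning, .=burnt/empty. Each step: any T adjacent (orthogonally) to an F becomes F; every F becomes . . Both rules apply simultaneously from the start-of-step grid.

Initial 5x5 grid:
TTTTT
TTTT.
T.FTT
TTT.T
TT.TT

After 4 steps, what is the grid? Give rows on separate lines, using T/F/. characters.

Step 1: 3 trees catch fire, 1 burn out
  TTTTT
  TTFT.
  T..FT
  TTF.T
  TT.TT
Step 2: 5 trees catch fire, 3 burn out
  TTFTT
  TF.F.
  T...F
  TF..T
  TT.TT
Step 3: 6 trees catch fire, 5 burn out
  TF.FT
  F....
  T....
  F...F
  TF.TT
Step 4: 5 trees catch fire, 6 burn out
  F...F
  .....
  F....
  .....
  F..TF

F...F
.....
F....
.....
F..TF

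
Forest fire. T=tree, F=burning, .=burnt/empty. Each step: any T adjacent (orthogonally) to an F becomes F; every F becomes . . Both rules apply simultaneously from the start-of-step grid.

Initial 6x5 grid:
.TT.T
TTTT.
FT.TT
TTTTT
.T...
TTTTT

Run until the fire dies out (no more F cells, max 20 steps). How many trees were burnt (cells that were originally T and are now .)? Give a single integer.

Answer: 20

Derivation:
Step 1: +3 fires, +1 burnt (F count now 3)
Step 2: +2 fires, +3 burnt (F count now 2)
Step 3: +4 fires, +2 burnt (F count now 4)
Step 4: +4 fires, +4 burnt (F count now 4)
Step 5: +4 fires, +4 burnt (F count now 4)
Step 6: +2 fires, +4 burnt (F count now 2)
Step 7: +1 fires, +2 burnt (F count now 1)
Step 8: +0 fires, +1 burnt (F count now 0)
Fire out after step 8
Initially T: 21, now '.': 29
Total burnt (originally-T cells now '.'): 20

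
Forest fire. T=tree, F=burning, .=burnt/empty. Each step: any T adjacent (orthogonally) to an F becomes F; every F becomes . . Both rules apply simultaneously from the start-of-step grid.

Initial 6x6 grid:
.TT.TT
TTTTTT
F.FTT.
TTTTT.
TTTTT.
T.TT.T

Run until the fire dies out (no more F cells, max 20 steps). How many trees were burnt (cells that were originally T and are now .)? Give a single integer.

Step 1: +5 fires, +2 burnt (F count now 5)
Step 2: +8 fires, +5 burnt (F count now 8)
Step 3: +7 fires, +8 burnt (F count now 7)
Step 4: +4 fires, +7 burnt (F count now 4)
Step 5: +1 fires, +4 burnt (F count now 1)
Step 6: +0 fires, +1 burnt (F count now 0)
Fire out after step 6
Initially T: 26, now '.': 35
Total burnt (originally-T cells now '.'): 25

Answer: 25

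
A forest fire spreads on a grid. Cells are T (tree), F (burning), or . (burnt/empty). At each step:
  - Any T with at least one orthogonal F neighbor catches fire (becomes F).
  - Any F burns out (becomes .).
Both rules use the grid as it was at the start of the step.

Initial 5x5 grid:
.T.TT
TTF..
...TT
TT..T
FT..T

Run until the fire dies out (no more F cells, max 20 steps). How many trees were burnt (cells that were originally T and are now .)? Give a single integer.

Step 1: +3 fires, +2 burnt (F count now 3)
Step 2: +3 fires, +3 burnt (F count now 3)
Step 3: +0 fires, +3 burnt (F count now 0)
Fire out after step 3
Initially T: 12, now '.': 19
Total burnt (originally-T cells now '.'): 6

Answer: 6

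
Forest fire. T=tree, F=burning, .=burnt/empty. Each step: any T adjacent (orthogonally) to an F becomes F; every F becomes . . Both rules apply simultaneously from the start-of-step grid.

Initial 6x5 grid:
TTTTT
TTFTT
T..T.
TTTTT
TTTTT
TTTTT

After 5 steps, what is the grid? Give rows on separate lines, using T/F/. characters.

Step 1: 3 trees catch fire, 1 burn out
  TTFTT
  TF.FT
  T..T.
  TTTTT
  TTTTT
  TTTTT
Step 2: 5 trees catch fire, 3 burn out
  TF.FT
  F...F
  T..F.
  TTTTT
  TTTTT
  TTTTT
Step 3: 4 trees catch fire, 5 burn out
  F...F
  .....
  F....
  TTTFT
  TTTTT
  TTTTT
Step 4: 4 trees catch fire, 4 burn out
  .....
  .....
  .....
  FTF.F
  TTTFT
  TTTTT
Step 5: 5 trees catch fire, 4 burn out
  .....
  .....
  .....
  .F...
  FTF.F
  TTTFT

.....
.....
.....
.F...
FTF.F
TTTFT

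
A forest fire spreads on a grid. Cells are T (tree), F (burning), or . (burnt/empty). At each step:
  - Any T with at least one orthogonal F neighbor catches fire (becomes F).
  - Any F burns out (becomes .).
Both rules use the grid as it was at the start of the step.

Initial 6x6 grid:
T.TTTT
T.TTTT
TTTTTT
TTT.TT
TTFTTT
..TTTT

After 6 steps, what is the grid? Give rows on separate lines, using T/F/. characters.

Step 1: 4 trees catch fire, 1 burn out
  T.TTTT
  T.TTTT
  TTTTTT
  TTF.TT
  TF.FTT
  ..FTTT
Step 2: 5 trees catch fire, 4 burn out
  T.TTTT
  T.TTTT
  TTFTTT
  TF..TT
  F...FT
  ...FTT
Step 3: 7 trees catch fire, 5 burn out
  T.TTTT
  T.FTTT
  TF.FTT
  F...FT
  .....F
  ....FT
Step 4: 6 trees catch fire, 7 burn out
  T.FTTT
  T..FTT
  F...FT
  .....F
  ......
  .....F
Step 5: 4 trees catch fire, 6 burn out
  T..FTT
  F...FT
  .....F
  ......
  ......
  ......
Step 6: 3 trees catch fire, 4 burn out
  F...FT
  .....F
  ......
  ......
  ......
  ......

F...FT
.....F
......
......
......
......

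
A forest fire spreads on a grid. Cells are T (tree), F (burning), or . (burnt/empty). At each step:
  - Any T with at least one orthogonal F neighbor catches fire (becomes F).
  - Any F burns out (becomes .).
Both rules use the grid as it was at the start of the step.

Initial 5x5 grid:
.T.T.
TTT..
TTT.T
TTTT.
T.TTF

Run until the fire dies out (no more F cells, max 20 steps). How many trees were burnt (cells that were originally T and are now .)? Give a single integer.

Answer: 14

Derivation:
Step 1: +1 fires, +1 burnt (F count now 1)
Step 2: +2 fires, +1 burnt (F count now 2)
Step 3: +1 fires, +2 burnt (F count now 1)
Step 4: +2 fires, +1 burnt (F count now 2)
Step 5: +3 fires, +2 burnt (F count now 3)
Step 6: +3 fires, +3 burnt (F count now 3)
Step 7: +2 fires, +3 burnt (F count now 2)
Step 8: +0 fires, +2 burnt (F count now 0)
Fire out after step 8
Initially T: 16, now '.': 23
Total burnt (originally-T cells now '.'): 14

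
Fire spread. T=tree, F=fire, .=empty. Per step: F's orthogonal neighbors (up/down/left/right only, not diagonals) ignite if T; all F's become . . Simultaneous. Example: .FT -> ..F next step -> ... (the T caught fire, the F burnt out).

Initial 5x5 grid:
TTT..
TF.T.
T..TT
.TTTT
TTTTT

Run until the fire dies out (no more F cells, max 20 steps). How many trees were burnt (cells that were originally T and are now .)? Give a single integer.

Answer: 5

Derivation:
Step 1: +2 fires, +1 burnt (F count now 2)
Step 2: +3 fires, +2 burnt (F count now 3)
Step 3: +0 fires, +3 burnt (F count now 0)
Fire out after step 3
Initially T: 17, now '.': 13
Total burnt (originally-T cells now '.'): 5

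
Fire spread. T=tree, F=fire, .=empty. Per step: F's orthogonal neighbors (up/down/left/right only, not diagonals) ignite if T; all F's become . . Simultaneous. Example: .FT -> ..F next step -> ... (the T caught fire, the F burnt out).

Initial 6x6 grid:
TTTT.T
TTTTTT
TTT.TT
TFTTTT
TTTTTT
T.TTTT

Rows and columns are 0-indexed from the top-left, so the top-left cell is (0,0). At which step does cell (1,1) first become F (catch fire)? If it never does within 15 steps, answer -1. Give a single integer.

Step 1: cell (1,1)='T' (+4 fires, +1 burnt)
Step 2: cell (1,1)='F' (+6 fires, +4 burnt)
  -> target ignites at step 2
Step 3: cell (1,1)='.' (+7 fires, +6 burnt)
Step 4: cell (1,1)='.' (+7 fires, +7 burnt)
Step 5: cell (1,1)='.' (+5 fires, +7 burnt)
Step 6: cell (1,1)='.' (+2 fires, +5 burnt)
Step 7: cell (1,1)='.' (+1 fires, +2 burnt)
Step 8: cell (1,1)='.' (+0 fires, +1 burnt)
  fire out at step 8

2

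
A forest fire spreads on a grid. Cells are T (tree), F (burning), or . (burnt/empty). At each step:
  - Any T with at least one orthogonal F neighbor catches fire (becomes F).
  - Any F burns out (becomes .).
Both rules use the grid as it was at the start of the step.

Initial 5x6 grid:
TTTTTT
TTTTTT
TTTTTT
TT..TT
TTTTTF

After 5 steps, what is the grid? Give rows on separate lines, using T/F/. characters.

Step 1: 2 trees catch fire, 1 burn out
  TTTTTT
  TTTTTT
  TTTTTT
  TT..TF
  TTTTF.
Step 2: 3 trees catch fire, 2 burn out
  TTTTTT
  TTTTTT
  TTTTTF
  TT..F.
  TTTF..
Step 3: 3 trees catch fire, 3 burn out
  TTTTTT
  TTTTTF
  TTTTF.
  TT....
  TTF...
Step 4: 4 trees catch fire, 3 burn out
  TTTTTF
  TTTTF.
  TTTF..
  TT....
  TF....
Step 5: 5 trees catch fire, 4 burn out
  TTTTF.
  TTTF..
  TTF...
  TF....
  F.....

TTTTF.
TTTF..
TTF...
TF....
F.....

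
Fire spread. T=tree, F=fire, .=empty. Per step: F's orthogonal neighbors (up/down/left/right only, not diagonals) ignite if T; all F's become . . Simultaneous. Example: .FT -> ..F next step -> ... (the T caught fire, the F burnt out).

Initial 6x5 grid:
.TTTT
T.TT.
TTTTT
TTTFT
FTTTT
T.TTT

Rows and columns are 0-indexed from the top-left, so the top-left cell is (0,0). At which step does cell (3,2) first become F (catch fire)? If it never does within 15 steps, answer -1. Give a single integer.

Step 1: cell (3,2)='F' (+7 fires, +2 burnt)
  -> target ignites at step 1
Step 2: cell (3,2)='.' (+8 fires, +7 burnt)
Step 3: cell (3,2)='.' (+6 fires, +8 burnt)
Step 4: cell (3,2)='.' (+2 fires, +6 burnt)
Step 5: cell (3,2)='.' (+1 fires, +2 burnt)
Step 6: cell (3,2)='.' (+0 fires, +1 burnt)
  fire out at step 6

1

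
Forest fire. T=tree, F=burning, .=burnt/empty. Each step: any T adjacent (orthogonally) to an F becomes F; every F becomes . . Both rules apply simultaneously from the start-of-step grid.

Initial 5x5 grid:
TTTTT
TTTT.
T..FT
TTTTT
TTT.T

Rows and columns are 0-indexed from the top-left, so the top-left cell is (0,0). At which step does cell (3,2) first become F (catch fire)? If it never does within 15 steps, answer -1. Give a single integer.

Step 1: cell (3,2)='T' (+3 fires, +1 burnt)
Step 2: cell (3,2)='F' (+4 fires, +3 burnt)
  -> target ignites at step 2
Step 3: cell (3,2)='.' (+6 fires, +4 burnt)
Step 4: cell (3,2)='.' (+4 fires, +6 burnt)
Step 5: cell (3,2)='.' (+3 fires, +4 burnt)
Step 6: cell (3,2)='.' (+0 fires, +3 burnt)
  fire out at step 6

2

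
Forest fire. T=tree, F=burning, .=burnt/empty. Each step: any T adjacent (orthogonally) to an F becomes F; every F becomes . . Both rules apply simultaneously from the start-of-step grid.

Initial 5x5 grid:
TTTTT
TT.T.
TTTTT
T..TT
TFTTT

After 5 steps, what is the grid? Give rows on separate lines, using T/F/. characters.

Step 1: 2 trees catch fire, 1 burn out
  TTTTT
  TT.T.
  TTTTT
  T..TT
  F.FTT
Step 2: 2 trees catch fire, 2 burn out
  TTTTT
  TT.T.
  TTTTT
  F..TT
  ...FT
Step 3: 3 trees catch fire, 2 burn out
  TTTTT
  TT.T.
  FTTTT
  ...FT
  ....F
Step 4: 4 trees catch fire, 3 burn out
  TTTTT
  FT.T.
  .FTFT
  ....F
  .....
Step 5: 5 trees catch fire, 4 burn out
  FTTTT
  .F.F.
  ..F.F
  .....
  .....

FTTTT
.F.F.
..F.F
.....
.....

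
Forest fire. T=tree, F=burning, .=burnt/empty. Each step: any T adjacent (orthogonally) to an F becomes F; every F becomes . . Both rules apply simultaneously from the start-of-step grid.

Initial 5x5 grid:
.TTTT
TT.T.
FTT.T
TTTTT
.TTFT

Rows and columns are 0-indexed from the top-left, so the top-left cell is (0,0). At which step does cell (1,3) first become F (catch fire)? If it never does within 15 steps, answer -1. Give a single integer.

Step 1: cell (1,3)='T' (+6 fires, +2 burnt)
Step 2: cell (1,3)='T' (+6 fires, +6 burnt)
Step 3: cell (1,3)='T' (+2 fires, +6 burnt)
Step 4: cell (1,3)='T' (+1 fires, +2 burnt)
Step 5: cell (1,3)='T' (+1 fires, +1 burnt)
Step 6: cell (1,3)='F' (+2 fires, +1 burnt)
  -> target ignites at step 6
Step 7: cell (1,3)='.' (+0 fires, +2 burnt)
  fire out at step 7

6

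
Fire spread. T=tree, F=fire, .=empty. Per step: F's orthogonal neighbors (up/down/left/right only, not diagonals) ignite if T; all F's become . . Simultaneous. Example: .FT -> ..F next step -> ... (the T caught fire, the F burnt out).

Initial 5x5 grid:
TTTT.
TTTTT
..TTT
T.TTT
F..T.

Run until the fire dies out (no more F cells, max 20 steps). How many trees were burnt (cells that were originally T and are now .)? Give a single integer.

Answer: 1

Derivation:
Step 1: +1 fires, +1 burnt (F count now 1)
Step 2: +0 fires, +1 burnt (F count now 0)
Fire out after step 2
Initially T: 17, now '.': 9
Total burnt (originally-T cells now '.'): 1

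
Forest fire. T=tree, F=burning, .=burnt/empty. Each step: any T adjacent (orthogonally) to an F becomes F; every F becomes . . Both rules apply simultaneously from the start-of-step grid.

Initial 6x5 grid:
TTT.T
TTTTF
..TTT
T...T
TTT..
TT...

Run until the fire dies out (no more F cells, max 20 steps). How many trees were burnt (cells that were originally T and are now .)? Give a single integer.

Answer: 12

Derivation:
Step 1: +3 fires, +1 burnt (F count now 3)
Step 2: +3 fires, +3 burnt (F count now 3)
Step 3: +3 fires, +3 burnt (F count now 3)
Step 4: +2 fires, +3 burnt (F count now 2)
Step 5: +1 fires, +2 burnt (F count now 1)
Step 6: +0 fires, +1 burnt (F count now 0)
Fire out after step 6
Initially T: 18, now '.': 24
Total burnt (originally-T cells now '.'): 12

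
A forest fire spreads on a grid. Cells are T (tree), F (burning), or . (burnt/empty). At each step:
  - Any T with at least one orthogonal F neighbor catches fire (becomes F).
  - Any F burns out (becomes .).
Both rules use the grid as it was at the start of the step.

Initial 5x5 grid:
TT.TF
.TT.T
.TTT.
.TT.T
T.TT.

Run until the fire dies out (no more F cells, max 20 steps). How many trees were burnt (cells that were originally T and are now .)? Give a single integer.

Answer: 2

Derivation:
Step 1: +2 fires, +1 burnt (F count now 2)
Step 2: +0 fires, +2 burnt (F count now 0)
Fire out after step 2
Initially T: 15, now '.': 12
Total burnt (originally-T cells now '.'): 2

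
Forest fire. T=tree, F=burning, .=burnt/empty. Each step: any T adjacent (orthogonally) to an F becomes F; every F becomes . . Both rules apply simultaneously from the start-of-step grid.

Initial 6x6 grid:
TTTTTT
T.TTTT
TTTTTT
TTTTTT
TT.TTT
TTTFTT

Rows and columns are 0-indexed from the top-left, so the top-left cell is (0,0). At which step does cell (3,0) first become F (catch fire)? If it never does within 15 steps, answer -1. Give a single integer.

Step 1: cell (3,0)='T' (+3 fires, +1 burnt)
Step 2: cell (3,0)='T' (+4 fires, +3 burnt)
Step 3: cell (3,0)='T' (+6 fires, +4 burnt)
Step 4: cell (3,0)='T' (+6 fires, +6 burnt)
Step 5: cell (3,0)='F' (+6 fires, +6 burnt)
  -> target ignites at step 5
Step 6: cell (3,0)='.' (+4 fires, +6 burnt)
Step 7: cell (3,0)='.' (+3 fires, +4 burnt)
Step 8: cell (3,0)='.' (+1 fires, +3 burnt)
Step 9: cell (3,0)='.' (+0 fires, +1 burnt)
  fire out at step 9

5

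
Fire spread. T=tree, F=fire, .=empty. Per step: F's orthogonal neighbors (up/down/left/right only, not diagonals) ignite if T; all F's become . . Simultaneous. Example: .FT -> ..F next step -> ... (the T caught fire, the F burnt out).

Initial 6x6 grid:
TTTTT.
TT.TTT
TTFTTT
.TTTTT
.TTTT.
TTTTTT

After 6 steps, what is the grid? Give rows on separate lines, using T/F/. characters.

Step 1: 3 trees catch fire, 1 burn out
  TTTTT.
  TT.TTT
  TF.FTT
  .TFTTT
  .TTTT.
  TTTTTT
Step 2: 7 trees catch fire, 3 burn out
  TTTTT.
  TF.FTT
  F...FT
  .F.FTT
  .TFTT.
  TTTTTT
Step 3: 9 trees catch fire, 7 burn out
  TFTFT.
  F...FT
  .....F
  ....FT
  .F.FT.
  TTFTTT
Step 4: 8 trees catch fire, 9 burn out
  F.F.F.
  .....F
  ......
  .....F
  ....F.
  TF.FTT
Step 5: 2 trees catch fire, 8 burn out
  ......
  ......
  ......
  ......
  ......
  F...FT
Step 6: 1 trees catch fire, 2 burn out
  ......
  ......
  ......
  ......
  ......
  .....F

......
......
......
......
......
.....F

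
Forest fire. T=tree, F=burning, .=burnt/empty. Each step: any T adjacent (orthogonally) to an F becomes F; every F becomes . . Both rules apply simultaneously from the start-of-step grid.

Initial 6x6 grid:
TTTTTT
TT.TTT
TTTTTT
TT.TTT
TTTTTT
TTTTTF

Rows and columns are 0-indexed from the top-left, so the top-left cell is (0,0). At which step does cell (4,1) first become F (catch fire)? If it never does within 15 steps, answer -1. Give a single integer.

Step 1: cell (4,1)='T' (+2 fires, +1 burnt)
Step 2: cell (4,1)='T' (+3 fires, +2 burnt)
Step 3: cell (4,1)='T' (+4 fires, +3 burnt)
Step 4: cell (4,1)='T' (+5 fires, +4 burnt)
Step 5: cell (4,1)='F' (+5 fires, +5 burnt)
  -> target ignites at step 5
Step 6: cell (4,1)='.' (+5 fires, +5 burnt)
Step 7: cell (4,1)='.' (+3 fires, +5 burnt)
Step 8: cell (4,1)='.' (+3 fires, +3 burnt)
Step 9: cell (4,1)='.' (+2 fires, +3 burnt)
Step 10: cell (4,1)='.' (+1 fires, +2 burnt)
Step 11: cell (4,1)='.' (+0 fires, +1 burnt)
  fire out at step 11

5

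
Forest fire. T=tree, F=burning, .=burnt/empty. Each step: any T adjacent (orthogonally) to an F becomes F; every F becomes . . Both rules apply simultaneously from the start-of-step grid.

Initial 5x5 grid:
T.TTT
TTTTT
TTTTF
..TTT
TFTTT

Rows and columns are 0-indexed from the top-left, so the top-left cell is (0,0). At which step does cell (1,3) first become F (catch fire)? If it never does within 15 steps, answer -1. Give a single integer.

Step 1: cell (1,3)='T' (+5 fires, +2 burnt)
Step 2: cell (1,3)='F' (+7 fires, +5 burnt)
  -> target ignites at step 2
Step 3: cell (1,3)='.' (+3 fires, +7 burnt)
Step 4: cell (1,3)='.' (+3 fires, +3 burnt)
Step 5: cell (1,3)='.' (+1 fires, +3 burnt)
Step 6: cell (1,3)='.' (+1 fires, +1 burnt)
Step 7: cell (1,3)='.' (+0 fires, +1 burnt)
  fire out at step 7

2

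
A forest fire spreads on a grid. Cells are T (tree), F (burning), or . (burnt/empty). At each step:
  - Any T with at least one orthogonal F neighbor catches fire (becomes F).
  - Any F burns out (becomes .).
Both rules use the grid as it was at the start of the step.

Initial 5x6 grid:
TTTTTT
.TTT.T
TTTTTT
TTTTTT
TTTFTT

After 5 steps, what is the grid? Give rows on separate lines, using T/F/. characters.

Step 1: 3 trees catch fire, 1 burn out
  TTTTTT
  .TTT.T
  TTTTTT
  TTTFTT
  TTF.FT
Step 2: 5 trees catch fire, 3 burn out
  TTTTTT
  .TTT.T
  TTTFTT
  TTF.FT
  TF...F
Step 3: 6 trees catch fire, 5 burn out
  TTTTTT
  .TTF.T
  TTF.FT
  TF...F
  F.....
Step 4: 5 trees catch fire, 6 burn out
  TTTFTT
  .TF..T
  TF...F
  F.....
  ......
Step 5: 5 trees catch fire, 5 burn out
  TTF.FT
  .F...F
  F.....
  ......
  ......

TTF.FT
.F...F
F.....
......
......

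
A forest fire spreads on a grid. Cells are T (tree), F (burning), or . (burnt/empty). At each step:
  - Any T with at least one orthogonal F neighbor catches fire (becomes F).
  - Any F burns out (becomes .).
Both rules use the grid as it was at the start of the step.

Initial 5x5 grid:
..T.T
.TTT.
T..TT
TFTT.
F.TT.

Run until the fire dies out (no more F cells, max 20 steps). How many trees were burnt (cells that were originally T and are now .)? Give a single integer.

Answer: 12

Derivation:
Step 1: +2 fires, +2 burnt (F count now 2)
Step 2: +3 fires, +2 burnt (F count now 3)
Step 3: +2 fires, +3 burnt (F count now 2)
Step 4: +2 fires, +2 burnt (F count now 2)
Step 5: +1 fires, +2 burnt (F count now 1)
Step 6: +2 fires, +1 burnt (F count now 2)
Step 7: +0 fires, +2 burnt (F count now 0)
Fire out after step 7
Initially T: 13, now '.': 24
Total burnt (originally-T cells now '.'): 12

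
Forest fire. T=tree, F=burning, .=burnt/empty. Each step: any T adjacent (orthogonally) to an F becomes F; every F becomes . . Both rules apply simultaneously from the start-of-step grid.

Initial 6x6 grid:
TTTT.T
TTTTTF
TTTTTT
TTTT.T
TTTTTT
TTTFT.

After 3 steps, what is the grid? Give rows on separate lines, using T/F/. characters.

Step 1: 6 trees catch fire, 2 burn out
  TTTT.F
  TTTTF.
  TTTTTF
  TTTT.T
  TTTFTT
  TTF.F.
Step 2: 7 trees catch fire, 6 burn out
  TTTT..
  TTTF..
  TTTTF.
  TTTF.F
  TTF.FT
  TF....
Step 3: 7 trees catch fire, 7 burn out
  TTTF..
  TTF...
  TTTF..
  TTF...
  TF...F
  F.....

TTTF..
TTF...
TTTF..
TTF...
TF...F
F.....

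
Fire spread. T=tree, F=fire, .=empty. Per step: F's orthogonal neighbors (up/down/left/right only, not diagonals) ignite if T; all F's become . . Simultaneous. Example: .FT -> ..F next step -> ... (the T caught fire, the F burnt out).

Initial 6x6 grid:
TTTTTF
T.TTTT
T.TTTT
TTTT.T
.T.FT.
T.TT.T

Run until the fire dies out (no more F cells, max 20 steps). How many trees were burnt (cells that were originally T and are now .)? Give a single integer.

Answer: 24

Derivation:
Step 1: +5 fires, +2 burnt (F count now 5)
Step 2: +6 fires, +5 burnt (F count now 6)
Step 3: +6 fires, +6 burnt (F count now 6)
Step 4: +4 fires, +6 burnt (F count now 4)
Step 5: +2 fires, +4 burnt (F count now 2)
Step 6: +1 fires, +2 burnt (F count now 1)
Step 7: +0 fires, +1 burnt (F count now 0)
Fire out after step 7
Initially T: 26, now '.': 34
Total burnt (originally-T cells now '.'): 24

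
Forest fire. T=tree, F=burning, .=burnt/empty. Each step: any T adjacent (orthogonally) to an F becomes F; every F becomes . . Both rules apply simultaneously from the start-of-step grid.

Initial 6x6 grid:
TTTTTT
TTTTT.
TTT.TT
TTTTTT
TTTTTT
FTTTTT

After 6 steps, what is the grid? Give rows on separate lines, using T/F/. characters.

Step 1: 2 trees catch fire, 1 burn out
  TTTTTT
  TTTTT.
  TTT.TT
  TTTTTT
  FTTTTT
  .FTTTT
Step 2: 3 trees catch fire, 2 burn out
  TTTTTT
  TTTTT.
  TTT.TT
  FTTTTT
  .FTTTT
  ..FTTT
Step 3: 4 trees catch fire, 3 burn out
  TTTTTT
  TTTTT.
  FTT.TT
  .FTTTT
  ..FTTT
  ...FTT
Step 4: 5 trees catch fire, 4 burn out
  TTTTTT
  FTTTT.
  .FT.TT
  ..FTTT
  ...FTT
  ....FT
Step 5: 6 trees catch fire, 5 burn out
  FTTTTT
  .FTTT.
  ..F.TT
  ...FTT
  ....FT
  .....F
Step 6: 4 trees catch fire, 6 burn out
  .FTTTT
  ..FTT.
  ....TT
  ....FT
  .....F
  ......

.FTTTT
..FTT.
....TT
....FT
.....F
......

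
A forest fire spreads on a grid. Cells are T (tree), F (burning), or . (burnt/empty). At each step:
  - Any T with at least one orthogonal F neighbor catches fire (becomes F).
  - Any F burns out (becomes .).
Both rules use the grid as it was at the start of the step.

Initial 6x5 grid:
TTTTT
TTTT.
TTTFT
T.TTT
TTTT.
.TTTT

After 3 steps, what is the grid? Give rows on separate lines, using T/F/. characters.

Step 1: 4 trees catch fire, 1 burn out
  TTTTT
  TTTF.
  TTF.F
  T.TFT
  TTTT.
  .TTTT
Step 2: 6 trees catch fire, 4 burn out
  TTTFT
  TTF..
  TF...
  T.F.F
  TTTF.
  .TTTT
Step 3: 6 trees catch fire, 6 burn out
  TTF.F
  TF...
  F....
  T....
  TTF..
  .TTFT

TTF.F
TF...
F....
T....
TTF..
.TTFT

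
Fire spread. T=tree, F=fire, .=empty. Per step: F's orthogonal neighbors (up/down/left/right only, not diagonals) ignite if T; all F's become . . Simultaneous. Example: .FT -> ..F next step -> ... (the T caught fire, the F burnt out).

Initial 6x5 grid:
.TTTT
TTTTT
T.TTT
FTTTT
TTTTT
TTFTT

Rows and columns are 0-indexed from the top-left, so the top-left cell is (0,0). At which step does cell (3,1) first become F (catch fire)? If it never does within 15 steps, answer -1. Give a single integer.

Step 1: cell (3,1)='F' (+6 fires, +2 burnt)
  -> target ignites at step 1
Step 2: cell (3,1)='.' (+6 fires, +6 burnt)
Step 3: cell (3,1)='.' (+4 fires, +6 burnt)
Step 4: cell (3,1)='.' (+4 fires, +4 burnt)
Step 5: cell (3,1)='.' (+3 fires, +4 burnt)
Step 6: cell (3,1)='.' (+2 fires, +3 burnt)
Step 7: cell (3,1)='.' (+1 fires, +2 burnt)
Step 8: cell (3,1)='.' (+0 fires, +1 burnt)
  fire out at step 8

1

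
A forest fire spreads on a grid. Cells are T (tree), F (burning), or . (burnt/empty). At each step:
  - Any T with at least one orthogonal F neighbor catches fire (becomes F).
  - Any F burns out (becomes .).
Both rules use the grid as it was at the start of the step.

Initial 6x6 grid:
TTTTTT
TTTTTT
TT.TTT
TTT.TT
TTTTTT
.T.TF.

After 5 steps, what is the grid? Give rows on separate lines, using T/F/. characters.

Step 1: 2 trees catch fire, 1 burn out
  TTTTTT
  TTTTTT
  TT.TTT
  TTT.TT
  TTTTFT
  .T.F..
Step 2: 3 trees catch fire, 2 burn out
  TTTTTT
  TTTTTT
  TT.TTT
  TTT.FT
  TTTF.F
  .T....
Step 3: 3 trees catch fire, 3 burn out
  TTTTTT
  TTTTTT
  TT.TFT
  TTT..F
  TTF...
  .T....
Step 4: 5 trees catch fire, 3 burn out
  TTTTTT
  TTTTFT
  TT.F.F
  TTF...
  TF....
  .T....
Step 5: 6 trees catch fire, 5 burn out
  TTTTFT
  TTTF.F
  TT....
  TF....
  F.....
  .F....

TTTTFT
TTTF.F
TT....
TF....
F.....
.F....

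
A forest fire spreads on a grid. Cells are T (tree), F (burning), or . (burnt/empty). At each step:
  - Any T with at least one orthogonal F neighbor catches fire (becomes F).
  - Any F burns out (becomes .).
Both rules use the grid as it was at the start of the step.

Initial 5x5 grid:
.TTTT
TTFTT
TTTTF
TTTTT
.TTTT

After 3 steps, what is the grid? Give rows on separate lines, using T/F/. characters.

Step 1: 7 trees catch fire, 2 burn out
  .TFTT
  TF.FF
  TTFF.
  TTTTF
  .TTTT
Step 2: 8 trees catch fire, 7 burn out
  .F.FF
  F....
  TF...
  TTFF.
  .TTTF
Step 3: 4 trees catch fire, 8 burn out
  .....
  .....
  F....
  TF...
  .TFF.

.....
.....
F....
TF...
.TFF.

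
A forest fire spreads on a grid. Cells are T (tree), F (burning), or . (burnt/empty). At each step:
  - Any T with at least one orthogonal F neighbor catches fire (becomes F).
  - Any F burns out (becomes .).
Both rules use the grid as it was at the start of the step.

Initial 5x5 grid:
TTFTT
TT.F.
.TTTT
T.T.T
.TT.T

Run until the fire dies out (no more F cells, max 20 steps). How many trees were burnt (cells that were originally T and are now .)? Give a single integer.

Answer: 15

Derivation:
Step 1: +3 fires, +2 burnt (F count now 3)
Step 2: +5 fires, +3 burnt (F count now 5)
Step 3: +4 fires, +5 burnt (F count now 4)
Step 4: +2 fires, +4 burnt (F count now 2)
Step 5: +1 fires, +2 burnt (F count now 1)
Step 6: +0 fires, +1 burnt (F count now 0)
Fire out after step 6
Initially T: 16, now '.': 24
Total burnt (originally-T cells now '.'): 15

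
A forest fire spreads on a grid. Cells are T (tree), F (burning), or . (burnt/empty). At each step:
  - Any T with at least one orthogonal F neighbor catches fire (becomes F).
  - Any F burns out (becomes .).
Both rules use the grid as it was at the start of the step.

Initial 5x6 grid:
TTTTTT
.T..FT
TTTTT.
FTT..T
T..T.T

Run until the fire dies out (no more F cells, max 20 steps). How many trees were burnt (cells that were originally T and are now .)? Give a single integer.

Answer: 16

Derivation:
Step 1: +6 fires, +2 burnt (F count now 6)
Step 2: +5 fires, +6 burnt (F count now 5)
Step 3: +3 fires, +5 burnt (F count now 3)
Step 4: +1 fires, +3 burnt (F count now 1)
Step 5: +1 fires, +1 burnt (F count now 1)
Step 6: +0 fires, +1 burnt (F count now 0)
Fire out after step 6
Initially T: 19, now '.': 27
Total burnt (originally-T cells now '.'): 16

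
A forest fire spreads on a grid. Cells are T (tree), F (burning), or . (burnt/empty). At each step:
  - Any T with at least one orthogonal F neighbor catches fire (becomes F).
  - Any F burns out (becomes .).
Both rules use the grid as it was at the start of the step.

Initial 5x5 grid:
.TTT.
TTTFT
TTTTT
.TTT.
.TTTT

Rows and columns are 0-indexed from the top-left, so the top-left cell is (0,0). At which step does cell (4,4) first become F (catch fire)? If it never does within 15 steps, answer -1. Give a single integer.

Step 1: cell (4,4)='T' (+4 fires, +1 burnt)
Step 2: cell (4,4)='T' (+5 fires, +4 burnt)
Step 3: cell (4,4)='T' (+5 fires, +5 burnt)
Step 4: cell (4,4)='F' (+4 fires, +5 burnt)
  -> target ignites at step 4
Step 5: cell (4,4)='.' (+1 fires, +4 burnt)
Step 6: cell (4,4)='.' (+0 fires, +1 burnt)
  fire out at step 6

4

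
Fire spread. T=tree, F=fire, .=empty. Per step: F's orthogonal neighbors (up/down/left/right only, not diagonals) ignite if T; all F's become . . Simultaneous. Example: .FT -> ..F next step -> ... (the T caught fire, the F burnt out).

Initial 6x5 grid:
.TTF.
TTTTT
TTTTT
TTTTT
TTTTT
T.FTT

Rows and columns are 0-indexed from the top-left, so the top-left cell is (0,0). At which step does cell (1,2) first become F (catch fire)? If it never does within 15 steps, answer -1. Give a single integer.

Step 1: cell (1,2)='T' (+4 fires, +2 burnt)
Step 2: cell (1,2)='F' (+8 fires, +4 burnt)
  -> target ignites at step 2
Step 3: cell (1,2)='.' (+7 fires, +8 burnt)
Step 4: cell (1,2)='.' (+5 fires, +7 burnt)
Step 5: cell (1,2)='.' (+1 fires, +5 burnt)
Step 6: cell (1,2)='.' (+0 fires, +1 burnt)
  fire out at step 6

2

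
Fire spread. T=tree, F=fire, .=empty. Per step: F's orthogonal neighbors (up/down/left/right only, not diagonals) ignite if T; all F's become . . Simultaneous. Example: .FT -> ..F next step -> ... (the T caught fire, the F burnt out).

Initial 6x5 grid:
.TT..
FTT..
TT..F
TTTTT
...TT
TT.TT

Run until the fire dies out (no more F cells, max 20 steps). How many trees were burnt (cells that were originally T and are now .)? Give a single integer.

Answer: 15

Derivation:
Step 1: +3 fires, +2 burnt (F count now 3)
Step 2: +6 fires, +3 burnt (F count now 6)
Step 3: +5 fires, +6 burnt (F count now 5)
Step 4: +1 fires, +5 burnt (F count now 1)
Step 5: +0 fires, +1 burnt (F count now 0)
Fire out after step 5
Initially T: 17, now '.': 28
Total burnt (originally-T cells now '.'): 15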